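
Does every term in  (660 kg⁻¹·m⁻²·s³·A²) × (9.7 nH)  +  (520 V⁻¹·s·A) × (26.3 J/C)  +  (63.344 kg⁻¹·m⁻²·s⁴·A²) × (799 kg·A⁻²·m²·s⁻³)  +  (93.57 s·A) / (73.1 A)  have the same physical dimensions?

No

Reduce each to base SI dimensions:
  (660 kg⁻¹·m⁻²·s³·A²) × (9.7 nH):  [kg⁻¹·m⁻²·s³·A²] · [kg·m²·s⁻²·A⁻²] = s
  (520 V⁻¹·s·A) × (26.3 J/C):  [kg⁻¹·m⁻²·s⁴·A²] · [kg·m²·s⁻³·A⁻¹] = s·A
  (63.344 kg⁻¹·m⁻²·s⁴·A²) × (799 kg·A⁻²·m²·s⁻³):  [kg⁻¹·m⁻²·s⁴·A²] · [kg·m²·s⁻³·A⁻²] = s
  (93.57 s·A) / (73.1 A):  [s·A] / [A] = s
The terms do not share a single dimension (s vs s·A).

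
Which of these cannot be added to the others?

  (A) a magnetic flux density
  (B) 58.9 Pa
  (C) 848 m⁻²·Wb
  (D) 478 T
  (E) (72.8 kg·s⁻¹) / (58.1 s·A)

(B)

Reduce each to base SI dimensions:
  (A) [magnetic flux density] = kg·s⁻²·A⁻¹
  (B) Pa = N·m⁻² = kg·m⁻¹·s⁻²
  (C) Wb·m⁻² = V·s·m⁻² = kg·s⁻²·A⁻¹
  (D) T = Wb·m⁻² = kg·s⁻²·A⁻¹
  (E) [kg·s⁻¹] / [s·A] = kg·s⁻²·A⁻¹
All reduce to kg·s⁻²·A⁻¹ except (B), which is kg·m⁻¹·s⁻².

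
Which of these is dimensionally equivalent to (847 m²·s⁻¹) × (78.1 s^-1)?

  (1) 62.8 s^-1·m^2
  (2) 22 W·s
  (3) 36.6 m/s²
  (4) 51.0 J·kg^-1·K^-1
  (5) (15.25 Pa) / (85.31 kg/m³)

Reference: [m²·s⁻¹] · [s⁻¹] = m²·s⁻².
Each option:
  (1) m²·s⁻¹
  (2) W·s = J·s⁻¹·s = kg·m²·s⁻²
  (3) m·s⁻²
  (4) J·kg⁻¹·K⁻¹ = N·m·kg⁻¹·K⁻¹ = m²·s⁻²·K⁻¹
  (5) [kg·m⁻¹·s⁻²] / [kg·m⁻³] = m²·s⁻²  ← same
Only (5) matches m²·s⁻².

(5)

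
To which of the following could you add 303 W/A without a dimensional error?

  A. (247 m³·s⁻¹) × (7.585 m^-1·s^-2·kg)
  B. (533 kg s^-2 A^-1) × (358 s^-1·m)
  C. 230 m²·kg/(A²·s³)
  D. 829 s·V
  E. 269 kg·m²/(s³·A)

E.

Reference: W·A⁻¹ = J·s⁻¹·A⁻¹ = kg·m²·s⁻³·A⁻¹.
Each option:
  A. [m³·s⁻¹] · [kg·m⁻¹·s⁻²] = kg·m²·s⁻³
  B. [kg·s⁻²·A⁻¹] · [m·s⁻¹] = kg·m·s⁻³·A⁻¹
  C. kg·m²·s⁻³·A⁻²
  D. V·s = J·C⁻¹·s = kg·m²·s⁻²·A⁻¹
  E. kg·m²·s⁻³·A⁻¹  ← same
Only E. matches kg·m²·s⁻³·A⁻¹.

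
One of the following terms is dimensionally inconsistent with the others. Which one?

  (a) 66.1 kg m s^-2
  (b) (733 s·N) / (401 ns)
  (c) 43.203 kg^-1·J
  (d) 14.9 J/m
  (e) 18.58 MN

Reduce each to base SI dimensions:
  (a) kg·m·s⁻²
  (b) [kg·m·s⁻¹] / [s] = kg·m·s⁻²
  (c) J·kg⁻¹ = N·m·kg⁻¹ = m²·s⁻²
  (d) J·m⁻¹ = N·m·m⁻¹ = kg·m·s⁻²
  (e) N = kg·m·s⁻²
All reduce to kg·m·s⁻² except (c), which is m²·s⁻².

(c)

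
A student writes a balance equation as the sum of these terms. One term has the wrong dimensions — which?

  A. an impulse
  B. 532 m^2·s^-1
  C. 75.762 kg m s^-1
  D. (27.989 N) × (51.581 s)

B.

Dimensions:
  A. [impulse] = kg·m·s⁻¹
  B. m²·s⁻¹
  C. kg·m·s⁻¹
  D. [kg·m·s⁻²] · [s] = kg·m·s⁻¹
All reduce to kg·m·s⁻¹ except B., which is m²·s⁻¹.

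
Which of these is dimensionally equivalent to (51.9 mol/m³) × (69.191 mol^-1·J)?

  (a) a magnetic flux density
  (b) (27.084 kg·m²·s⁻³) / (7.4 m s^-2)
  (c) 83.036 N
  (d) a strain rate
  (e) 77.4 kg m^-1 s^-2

(e)

Reference: [m⁻³·mol] · [kg·m²·s⁻²·mol⁻¹] = kg·m⁻¹·s⁻².
Each option:
  (a) [magnetic flux density] = kg·s⁻²·A⁻¹
  (b) [kg·m²·s⁻³] / [m·s⁻²] = kg·m·s⁻¹
  (c) N = kg·m·s⁻²
  (d) [strain rate] = s⁻¹
  (e) kg·m⁻¹·s⁻²  ← same
Only (e) matches kg·m⁻¹·s⁻².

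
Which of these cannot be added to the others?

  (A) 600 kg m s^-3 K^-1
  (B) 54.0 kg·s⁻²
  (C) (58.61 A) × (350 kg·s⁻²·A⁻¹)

Dimensions:
  (A) kg·m·s⁻³·K⁻¹
  (B) kg·s⁻²
  (C) [A] · [kg·s⁻²·A⁻¹] = kg·s⁻²
All reduce to kg·s⁻² except (A), which is kg·m·s⁻³·K⁻¹.

(A)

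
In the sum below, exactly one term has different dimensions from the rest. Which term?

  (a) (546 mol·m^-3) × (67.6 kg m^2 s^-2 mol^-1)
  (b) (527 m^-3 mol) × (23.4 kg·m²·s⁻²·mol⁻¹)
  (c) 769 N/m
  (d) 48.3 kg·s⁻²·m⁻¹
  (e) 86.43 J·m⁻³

(c)

Work out the base dimensions of each:
  (a) [m⁻³·mol] · [kg·m²·s⁻²·mol⁻¹] = kg·m⁻¹·s⁻²
  (b) [m⁻³·mol] · [kg·m²·s⁻²·mol⁻¹] = kg·m⁻¹·s⁻²
  (c) N·m⁻¹ = kg·m·s⁻²·m⁻¹ = kg·s⁻²
  (d) kg·m⁻¹·s⁻²
  (e) J·m⁻³ = N·m·m⁻³ = kg·m⁻¹·s⁻²
All reduce to kg·m⁻¹·s⁻² except (c), which is kg·s⁻².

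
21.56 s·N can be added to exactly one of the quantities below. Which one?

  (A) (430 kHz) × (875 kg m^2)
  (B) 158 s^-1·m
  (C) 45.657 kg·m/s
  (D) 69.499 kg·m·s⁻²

Reference: N·s = kg·m·s⁻²·s = kg·m·s⁻¹.
Each option:
  (A) [s⁻¹] · [kg·m²] = kg·m²·s⁻¹
  (B) m·s⁻¹
  (C) kg·m·s⁻¹  ← same
  (D) kg·m·s⁻²
Only (C) matches kg·m·s⁻¹.

(C)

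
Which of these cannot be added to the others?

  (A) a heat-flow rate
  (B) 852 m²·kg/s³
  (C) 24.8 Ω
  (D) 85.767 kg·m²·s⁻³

Dimensions:
  (A) [heat-flow rate] = kg·m²·s⁻³
  (B) kg·m²·s⁻³
  (C) Ω = V·A⁻¹ = kg·m²·s⁻³·A⁻²
  (D) kg·m²·s⁻³
All reduce to kg·m²·s⁻³ except (C), which is kg·m²·s⁻³·A⁻².

(C)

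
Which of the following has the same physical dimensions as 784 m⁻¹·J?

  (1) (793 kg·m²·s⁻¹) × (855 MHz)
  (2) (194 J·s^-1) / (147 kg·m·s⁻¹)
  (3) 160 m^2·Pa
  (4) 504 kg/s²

Reference: J·m⁻¹ = N·m·m⁻¹ = kg·m·s⁻².
Each option:
  (1) [kg·m²·s⁻¹] · [s⁻¹] = kg·m²·s⁻²
  (2) [kg·m²·s⁻³] / [kg·m·s⁻¹] = m·s⁻²
  (3) Pa·m² = N·m⁻²·m² = kg·m·s⁻²  ← same
  (4) kg·s⁻²
Only (3) matches kg·m·s⁻².

(3)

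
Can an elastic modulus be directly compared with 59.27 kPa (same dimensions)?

Yes

Expand each in SI base units:
  an elastic modulus:  [elastic modulus] = kg·m⁻¹·s⁻²
  59.27 kPa:  Pa = N·m⁻² = kg·m⁻¹·s⁻²
Both are kg·m⁻¹·s⁻², so they have the same dimensions and can be added.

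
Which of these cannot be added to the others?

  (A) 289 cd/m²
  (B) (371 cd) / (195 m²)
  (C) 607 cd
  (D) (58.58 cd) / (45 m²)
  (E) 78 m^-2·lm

In SI base units:
  (A) cd·m⁻² = m⁻²·cd
  (B) [cd] / [m²] = m⁻²·cd
  (C) cd
  (D) [cd] / [m²] = m⁻²·cd
  (E) lm·m⁻² = cd·m⁻² = m⁻²·cd
All reduce to m⁻²·cd except (C), which is cd.

(C)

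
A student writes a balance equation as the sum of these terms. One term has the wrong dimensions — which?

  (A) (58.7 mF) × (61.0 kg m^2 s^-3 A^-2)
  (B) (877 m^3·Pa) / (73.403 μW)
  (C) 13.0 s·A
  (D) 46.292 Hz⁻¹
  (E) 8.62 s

Dimensions:
  (A) [kg⁻¹·m⁻²·s⁴·A²] · [kg·m²·s⁻³·A⁻²] = s
  (B) [kg·m²·s⁻²] / [kg·m²·s⁻³] = s
  (C) A·s = s·A
  (D) Hz⁻¹ = (s⁻¹)⁻¹ = s
  (E) s
All reduce to s except (C), which is s·A.

(C)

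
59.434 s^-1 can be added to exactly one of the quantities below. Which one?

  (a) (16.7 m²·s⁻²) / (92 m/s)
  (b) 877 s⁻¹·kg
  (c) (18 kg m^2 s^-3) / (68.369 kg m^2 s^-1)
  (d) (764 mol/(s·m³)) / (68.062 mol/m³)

(d)

Reference: s⁻¹.
Each option:
  (a) [m²·s⁻²] / [m·s⁻¹] = m·s⁻¹
  (b) kg·s⁻¹
  (c) [kg·m²·s⁻³] / [kg·m²·s⁻¹] = s⁻²
  (d) [m⁻³·s⁻¹·mol] / [m⁻³·mol] = s⁻¹  ← same
Only (d) matches s⁻¹.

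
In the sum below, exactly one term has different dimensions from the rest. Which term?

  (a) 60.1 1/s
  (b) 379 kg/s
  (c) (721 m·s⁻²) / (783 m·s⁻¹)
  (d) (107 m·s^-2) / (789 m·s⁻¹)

Work out the base dimensions of each:
  (a) s⁻¹
  (b) kg·s⁻¹
  (c) [m·s⁻²] / [m·s⁻¹] = s⁻¹
  (d) [m·s⁻²] / [m·s⁻¹] = s⁻¹
All reduce to s⁻¹ except (b), which is kg·s⁻¹.

(b)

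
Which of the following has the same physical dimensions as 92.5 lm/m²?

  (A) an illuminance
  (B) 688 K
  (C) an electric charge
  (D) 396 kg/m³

Reference: lm·m⁻² = cd·m⁻² = m⁻²·cd.
Each option:
  (A) [illuminance] = m⁻²·cd  ← same
  (B) K
  (C) [electric charge] = s·A
  (D) kg·m⁻³
Only (A) matches m⁻²·cd.

(A)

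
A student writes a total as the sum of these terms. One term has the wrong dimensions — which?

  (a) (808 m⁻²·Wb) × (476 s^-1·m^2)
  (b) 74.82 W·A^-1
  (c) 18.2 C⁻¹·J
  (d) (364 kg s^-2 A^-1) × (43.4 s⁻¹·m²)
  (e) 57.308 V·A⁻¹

(e)

In SI base units:
  (a) [kg·s⁻²·A⁻¹] · [m²·s⁻¹] = kg·m²·s⁻³·A⁻¹
  (b) W·A⁻¹ = J·s⁻¹·A⁻¹ = kg·m²·s⁻³·A⁻¹
  (c) J·C⁻¹ = N·m·(s·A)⁻¹ = kg·m²·s⁻³·A⁻¹
  (d) [kg·s⁻²·A⁻¹] · [m²·s⁻¹] = kg·m²·s⁻³·A⁻¹
  (e) V·A⁻¹ = J·C⁻¹·A⁻¹ = kg·m²·s⁻³·A⁻²
All reduce to kg·m²·s⁻³·A⁻¹ except (e), which is kg·m²·s⁻³·A⁻².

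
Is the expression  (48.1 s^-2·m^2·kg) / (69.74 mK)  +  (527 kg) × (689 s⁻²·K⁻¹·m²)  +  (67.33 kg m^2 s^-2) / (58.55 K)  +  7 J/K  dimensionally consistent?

In SI base units:
  (48.1 s^-2·m^2·kg) / (69.74 mK):  [kg·m²·s⁻²] / [K] = kg·m²·s⁻²·K⁻¹
  (527 kg) × (689 s⁻²·K⁻¹·m²):  [kg] · [m²·s⁻²·K⁻¹] = kg·m²·s⁻²·K⁻¹
  (67.33 kg m^2 s^-2) / (58.55 K):  [kg·m²·s⁻²] / [K] = kg·m²·s⁻²·K⁻¹
  7 J/K:  J·K⁻¹ = N·m·K⁻¹ = kg·m²·s⁻²·K⁻¹
Every term reduces to kg·m²·s⁻²·K⁻¹.

Yes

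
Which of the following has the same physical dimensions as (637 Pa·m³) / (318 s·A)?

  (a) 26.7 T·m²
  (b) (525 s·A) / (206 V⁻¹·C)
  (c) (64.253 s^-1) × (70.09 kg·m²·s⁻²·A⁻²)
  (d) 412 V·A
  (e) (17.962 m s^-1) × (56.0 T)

(b)

Reference: [kg·m²·s⁻²] / [s·A] = kg·m²·s⁻³·A⁻¹.
Each option:
  (a) T·m² = Wb·m⁻²·m² = kg·m²·s⁻²·A⁻¹
  (b) [s·A] / [kg⁻¹·m⁻²·s⁴·A²] = kg·m²·s⁻³·A⁻¹  ← same
  (c) [s⁻¹] · [kg·m²·s⁻²·A⁻²] = kg·m²·s⁻³·A⁻²
  (d) V·A = J·C⁻¹·A = kg·m²·s⁻³
  (e) [m·s⁻¹] · [kg·s⁻²·A⁻¹] = kg·m·s⁻³·A⁻¹
Only (b) matches kg·m²·s⁻³·A⁻¹.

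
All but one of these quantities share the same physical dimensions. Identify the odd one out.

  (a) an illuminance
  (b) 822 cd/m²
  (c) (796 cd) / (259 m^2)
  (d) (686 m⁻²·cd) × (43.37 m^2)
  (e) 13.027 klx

(d)

Work out the base dimensions of each:
  (a) [illuminance] = m⁻²·cd
  (b) cd·m⁻² = m⁻²·cd
  (c) [cd] / [m²] = m⁻²·cd
  (d) [m⁻²·cd] · [m²] = cd
  (e) lx = lm·m⁻² = m⁻²·cd
All reduce to m⁻²·cd except (d), which is cd.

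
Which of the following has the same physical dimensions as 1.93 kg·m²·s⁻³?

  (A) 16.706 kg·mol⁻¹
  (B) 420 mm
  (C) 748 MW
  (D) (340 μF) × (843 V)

Reference: kg·m²·s⁻³.
Each option:
  (A) kg·mol⁻¹
  (B) m
  (C) W = J·s⁻¹ = kg·m²·s⁻³  ← same
  (D) [kg⁻¹·m⁻²·s⁴·A²] · [kg·m²·s⁻³·A⁻¹] = s·A
Only (C) matches kg·m²·s⁻³.

(C)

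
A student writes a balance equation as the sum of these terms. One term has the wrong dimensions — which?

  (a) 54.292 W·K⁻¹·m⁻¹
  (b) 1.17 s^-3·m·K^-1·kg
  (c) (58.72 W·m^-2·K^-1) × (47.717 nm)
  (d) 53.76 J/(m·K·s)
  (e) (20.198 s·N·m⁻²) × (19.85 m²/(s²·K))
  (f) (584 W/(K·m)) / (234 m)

(f)

Expand each in SI base units:
  (a) W·m⁻¹·K⁻¹ = J·s⁻¹·m⁻¹·K⁻¹ = kg·m·s⁻³·K⁻¹
  (b) kg·m·s⁻³·K⁻¹
  (c) [kg·s⁻³·K⁻¹] · [m] = kg·m·s⁻³·K⁻¹
  (d) J·s⁻¹·m⁻¹·K⁻¹ = N·m·s⁻¹·m⁻¹·K⁻¹ = kg·m·s⁻³·K⁻¹
  (e) [kg·m⁻¹·s⁻¹] · [m²·s⁻²·K⁻¹] = kg·m·s⁻³·K⁻¹
  (f) [kg·m·s⁻³·K⁻¹] / [m] = kg·s⁻³·K⁻¹
All reduce to kg·m·s⁻³·K⁻¹ except (f), which is kg·s⁻³·K⁻¹.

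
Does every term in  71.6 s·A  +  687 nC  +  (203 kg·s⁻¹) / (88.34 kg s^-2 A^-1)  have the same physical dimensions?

Yes

Expand each in SI base units:
  71.6 s·A:  A·s = s·A
  687 nC:  C = s·A
  (203 kg·s⁻¹) / (88.34 kg s^-2 A^-1):  [kg·s⁻¹] / [kg·s⁻²·A⁻¹] = s·A
Every term reduces to s·A.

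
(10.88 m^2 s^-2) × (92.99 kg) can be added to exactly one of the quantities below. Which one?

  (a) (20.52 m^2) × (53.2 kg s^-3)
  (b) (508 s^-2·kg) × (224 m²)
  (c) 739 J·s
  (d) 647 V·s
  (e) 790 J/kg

(b)

Reference: [m²·s⁻²] · [kg] = kg·m²·s⁻².
Each option:
  (a) [m²] · [kg·s⁻³] = kg·m²·s⁻³
  (b) [kg·s⁻²] · [m²] = kg·m²·s⁻²  ← same
  (c) J·s = N·m·s = kg·m²·s⁻¹
  (d) V·s = J·C⁻¹·s = kg·m²·s⁻²·A⁻¹
  (e) J·kg⁻¹ = N·m·kg⁻¹ = m²·s⁻²
Only (b) matches kg·m²·s⁻².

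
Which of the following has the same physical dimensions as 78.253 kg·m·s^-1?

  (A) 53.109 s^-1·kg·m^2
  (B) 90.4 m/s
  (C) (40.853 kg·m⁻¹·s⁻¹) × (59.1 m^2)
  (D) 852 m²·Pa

(C)

Reference: kg·m·s⁻¹.
Each option:
  (A) kg·m²·s⁻¹
  (B) m·s⁻¹
  (C) [kg·m⁻¹·s⁻¹] · [m²] = kg·m·s⁻¹  ← same
  (D) Pa·m² = N·m⁻²·m² = kg·m·s⁻²
Only (C) matches kg·m·s⁻¹.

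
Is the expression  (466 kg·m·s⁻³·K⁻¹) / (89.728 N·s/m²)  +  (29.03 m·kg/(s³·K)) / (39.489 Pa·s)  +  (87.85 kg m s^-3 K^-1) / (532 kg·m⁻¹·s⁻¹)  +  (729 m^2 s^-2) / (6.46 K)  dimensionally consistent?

Yes

Dimensions:
  (466 kg·m·s⁻³·K⁻¹) / (89.728 N·s/m²):  [kg·m·s⁻³·K⁻¹] / [kg·m⁻¹·s⁻¹] = m²·s⁻²·K⁻¹
  (29.03 m·kg/(s³·K)) / (39.489 Pa·s):  [kg·m·s⁻³·K⁻¹] / [kg·m⁻¹·s⁻¹] = m²·s⁻²·K⁻¹
  (87.85 kg m s^-3 K^-1) / (532 kg·m⁻¹·s⁻¹):  [kg·m·s⁻³·K⁻¹] / [kg·m⁻¹·s⁻¹] = m²·s⁻²·K⁻¹
  (729 m^2 s^-2) / (6.46 K):  [m²·s⁻²] / [K] = m²·s⁻²·K⁻¹
Every term reduces to m²·s⁻²·K⁻¹.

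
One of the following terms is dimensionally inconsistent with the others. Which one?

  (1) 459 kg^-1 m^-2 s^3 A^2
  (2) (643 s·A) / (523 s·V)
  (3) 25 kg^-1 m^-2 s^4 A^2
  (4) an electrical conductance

In SI base units:
  (1) kg⁻¹·m⁻²·s³·A²
  (2) [s·A] / [kg·m²·s⁻²·A⁻¹] = kg⁻¹·m⁻²·s³·A²
  (3) kg⁻¹·m⁻²·s⁴·A²
  (4) [electrical conductance] = kg⁻¹·m⁻²·s³·A²
All reduce to kg⁻¹·m⁻²·s³·A² except (3), which is kg⁻¹·m⁻²·s⁴·A².

(3)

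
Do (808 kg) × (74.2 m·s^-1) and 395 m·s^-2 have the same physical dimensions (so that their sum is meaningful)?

No

Dimensions:
  (808 kg) × (74.2 m·s^-1):  [kg] · [m·s⁻¹] = kg·m·s⁻¹
  395 m·s^-2:  m·s⁻²
kg·m·s⁻¹ ≠ m·s⁻², so they cannot be added.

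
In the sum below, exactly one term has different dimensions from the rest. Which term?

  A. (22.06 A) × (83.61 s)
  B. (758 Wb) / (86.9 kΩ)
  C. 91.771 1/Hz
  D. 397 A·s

C.

Expand each in SI base units:
  A. [A] · [s] = s·A
  B. [kg·m²·s⁻²·A⁻¹] / [kg·m²·s⁻³·A⁻²] = s·A
  C. Hz⁻¹ = (s⁻¹)⁻¹ = s
  D. A·s = s·A
All reduce to s·A except C., which is s.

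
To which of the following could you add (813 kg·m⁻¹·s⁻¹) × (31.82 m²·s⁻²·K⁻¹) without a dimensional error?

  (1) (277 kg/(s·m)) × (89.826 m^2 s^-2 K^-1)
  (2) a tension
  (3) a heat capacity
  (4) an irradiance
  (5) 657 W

Reference: [kg·m⁻¹·s⁻¹] · [m²·s⁻²·K⁻¹] = kg·m·s⁻³·K⁻¹.
Each option:
  (1) [kg·m⁻¹·s⁻¹] · [m²·s⁻²·K⁻¹] = kg·m·s⁻³·K⁻¹  ← same
  (2) [tension] = kg·m·s⁻²
  (3) [heat capacity] = kg·m²·s⁻²·K⁻¹
  (4) [irradiance] = kg·s⁻³
  (5) W = J·s⁻¹ = kg·m²·s⁻³
Only (1) matches kg·m·s⁻³·K⁻¹.

(1)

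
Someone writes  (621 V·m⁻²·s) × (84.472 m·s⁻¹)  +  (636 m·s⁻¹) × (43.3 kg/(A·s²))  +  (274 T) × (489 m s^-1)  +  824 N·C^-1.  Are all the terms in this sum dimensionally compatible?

Yes

Expand each in SI base units:
  (621 V·m⁻²·s) × (84.472 m·s⁻¹):  [kg·s⁻²·A⁻¹] · [m·s⁻¹] = kg·m·s⁻³·A⁻¹
  (636 m·s⁻¹) × (43.3 kg/(A·s²)):  [m·s⁻¹] · [kg·s⁻²·A⁻¹] = kg·m·s⁻³·A⁻¹
  (274 T) × (489 m s^-1):  [kg·s⁻²·A⁻¹] · [m·s⁻¹] = kg·m·s⁻³·A⁻¹
  824 N·C^-1:  N·C⁻¹ = kg·m·s⁻²·(s·A)⁻¹ = kg·m·s⁻³·A⁻¹
Every term reduces to kg·m·s⁻³·A⁻¹.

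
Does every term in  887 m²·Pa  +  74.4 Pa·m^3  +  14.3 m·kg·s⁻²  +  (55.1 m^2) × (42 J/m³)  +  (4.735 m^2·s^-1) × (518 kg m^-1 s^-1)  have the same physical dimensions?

No

Work out the base dimensions of each:
  887 m²·Pa:  Pa·m² = N·m⁻²·m² = kg·m·s⁻²
  74.4 Pa·m^3:  Pa·m³ = N·m⁻²·m³ = kg·m²·s⁻²
  14.3 m·kg·s⁻²:  kg·m·s⁻²
  (55.1 m^2) × (42 J/m³):  [m²] · [kg·m⁻¹·s⁻²] = kg·m·s⁻²
  (4.735 m^2·s^-1) × (518 kg m^-1 s^-1):  [m²·s⁻¹] · [kg·m⁻¹·s⁻¹] = kg·m·s⁻²
The terms do not share a single dimension (kg·m²·s⁻² vs kg·m·s⁻²).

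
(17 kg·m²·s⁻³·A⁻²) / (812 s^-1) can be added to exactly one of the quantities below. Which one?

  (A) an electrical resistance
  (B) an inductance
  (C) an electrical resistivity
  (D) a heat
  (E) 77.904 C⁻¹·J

(B)

Reference: [kg·m²·s⁻³·A⁻²] / [s⁻¹] = kg·m²·s⁻²·A⁻².
Each option:
  (A) [electrical resistance] = kg·m²·s⁻³·A⁻²
  (B) [inductance] = kg·m²·s⁻²·A⁻²  ← same
  (C) [electrical resistivity] = kg·m³·s⁻³·A⁻²
  (D) [heat] = kg·m²·s⁻²
  (E) J·C⁻¹ = N·m·(s·A)⁻¹ = kg·m²·s⁻³·A⁻¹
Only (B) matches kg·m²·s⁻²·A⁻².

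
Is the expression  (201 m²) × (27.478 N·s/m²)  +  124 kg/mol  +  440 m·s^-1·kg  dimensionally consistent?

Reduce each to base SI dimensions:
  (201 m²) × (27.478 N·s/m²):  [m²] · [kg·m⁻¹·s⁻¹] = kg·m·s⁻¹
  124 kg/mol:  kg·mol⁻¹
  440 m·s^-1·kg:  kg·m·s⁻¹
The terms do not share a single dimension (kg·mol⁻¹ vs kg·m·s⁻¹).

No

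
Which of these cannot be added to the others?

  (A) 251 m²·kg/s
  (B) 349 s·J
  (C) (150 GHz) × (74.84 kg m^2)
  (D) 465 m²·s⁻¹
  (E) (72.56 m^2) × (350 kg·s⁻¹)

Work out the base dimensions of each:
  (A) kg·m²·s⁻¹
  (B) J·s = N·m·s = kg·m²·s⁻¹
  (C) [s⁻¹] · [kg·m²] = kg·m²·s⁻¹
  (D) m²·s⁻¹
  (E) [m²] · [kg·s⁻¹] = kg·m²·s⁻¹
All reduce to kg·m²·s⁻¹ except (D), which is m²·s⁻¹.

(D)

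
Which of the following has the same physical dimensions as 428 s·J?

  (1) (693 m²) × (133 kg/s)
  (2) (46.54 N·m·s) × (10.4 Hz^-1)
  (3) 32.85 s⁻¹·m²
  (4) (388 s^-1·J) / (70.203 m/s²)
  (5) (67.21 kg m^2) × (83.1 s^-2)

(1)

Reference: J·s = N·m·s = kg·m²·s⁻¹.
Each option:
  (1) [m²] · [kg·s⁻¹] = kg·m²·s⁻¹  ← same
  (2) [kg·m²·s⁻¹] · [s] = kg·m²
  (3) m²·s⁻¹
  (4) [kg·m²·s⁻³] / [m·s⁻²] = kg·m·s⁻¹
  (5) [kg·m²] · [s⁻²] = kg·m²·s⁻²
Only (1) matches kg·m²·s⁻¹.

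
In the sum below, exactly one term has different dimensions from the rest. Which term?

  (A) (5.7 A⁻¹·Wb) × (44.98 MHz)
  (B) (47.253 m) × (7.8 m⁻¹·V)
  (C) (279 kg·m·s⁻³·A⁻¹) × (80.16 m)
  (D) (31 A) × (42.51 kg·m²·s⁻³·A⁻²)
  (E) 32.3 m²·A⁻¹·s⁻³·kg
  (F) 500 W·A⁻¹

(A)

Work out the base dimensions of each:
  (A) [kg·m²·s⁻²·A⁻²] · [s⁻¹] = kg·m²·s⁻³·A⁻²
  (B) [m] · [kg·m·s⁻³·A⁻¹] = kg·m²·s⁻³·A⁻¹
  (C) [kg·m·s⁻³·A⁻¹] · [m] = kg·m²·s⁻³·A⁻¹
  (D) [A] · [kg·m²·s⁻³·A⁻²] = kg·m²·s⁻³·A⁻¹
  (E) kg·m²·s⁻³·A⁻¹
  (F) W·A⁻¹ = J·s⁻¹·A⁻¹ = kg·m²·s⁻³·A⁻¹
All reduce to kg·m²·s⁻³·A⁻¹ except (A), which is kg·m²·s⁻³·A⁻².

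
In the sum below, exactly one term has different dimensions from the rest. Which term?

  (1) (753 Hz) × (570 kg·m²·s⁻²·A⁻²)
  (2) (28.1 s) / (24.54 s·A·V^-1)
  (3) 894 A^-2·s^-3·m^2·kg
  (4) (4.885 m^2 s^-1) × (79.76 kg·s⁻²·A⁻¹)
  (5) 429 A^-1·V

(4)

Dimensions:
  (1) [s⁻¹] · [kg·m²·s⁻²·A⁻²] = kg·m²·s⁻³·A⁻²
  (2) [s] / [kg⁻¹·m⁻²·s⁴·A²] = kg·m²·s⁻³·A⁻²
  (3) kg·m²·s⁻³·A⁻²
  (4) [m²·s⁻¹] · [kg·s⁻²·A⁻¹] = kg·m²·s⁻³·A⁻¹
  (5) V·A⁻¹ = J·C⁻¹·A⁻¹ = kg·m²·s⁻³·A⁻²
All reduce to kg·m²·s⁻³·A⁻² except (4), which is kg·m²·s⁻³·A⁻¹.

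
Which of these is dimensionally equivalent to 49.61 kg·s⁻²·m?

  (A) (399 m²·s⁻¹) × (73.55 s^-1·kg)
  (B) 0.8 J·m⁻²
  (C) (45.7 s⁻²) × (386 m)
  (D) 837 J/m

(D)

Reference: kg·m·s⁻².
Each option:
  (A) [m²·s⁻¹] · [kg·s⁻¹] = kg·m²·s⁻²
  (B) J·m⁻² = N·m·m⁻² = kg·s⁻²
  (C) [s⁻²] · [m] = m·s⁻²
  (D) J·m⁻¹ = N·m·m⁻¹ = kg·m·s⁻²  ← same
Only (D) matches kg·m·s⁻².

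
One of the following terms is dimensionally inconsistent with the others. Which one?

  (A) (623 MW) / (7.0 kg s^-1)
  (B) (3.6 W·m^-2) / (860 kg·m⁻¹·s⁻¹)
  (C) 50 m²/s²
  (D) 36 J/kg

Reduce each to base SI dimensions:
  (A) [kg·m²·s⁻³] / [kg·s⁻¹] = m²·s⁻²
  (B) [kg·s⁻³] / [kg·m⁻¹·s⁻¹] = m·s⁻²
  (C) m²·s⁻²
  (D) J·kg⁻¹ = N·m·kg⁻¹ = m²·s⁻²
All reduce to m²·s⁻² except (B), which is m·s⁻².

(B)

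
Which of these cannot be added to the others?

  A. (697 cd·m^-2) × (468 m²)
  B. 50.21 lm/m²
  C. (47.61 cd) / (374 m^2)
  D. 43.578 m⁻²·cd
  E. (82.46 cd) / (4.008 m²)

A.

Expand each in SI base units:
  A. [m⁻²·cd] · [m²] = cd
  B. lm·m⁻² = cd·m⁻² = m⁻²·cd
  C. [cd] / [m²] = m⁻²·cd
  D. cd·m⁻² = m⁻²·cd
  E. [cd] / [m²] = m⁻²·cd
All reduce to m⁻²·cd except A., which is cd.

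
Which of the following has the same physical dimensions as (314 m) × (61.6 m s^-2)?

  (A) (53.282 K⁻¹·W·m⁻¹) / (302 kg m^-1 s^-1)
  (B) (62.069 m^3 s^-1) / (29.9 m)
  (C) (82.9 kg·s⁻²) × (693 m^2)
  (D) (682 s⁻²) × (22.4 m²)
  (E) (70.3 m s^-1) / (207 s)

(D)

Reference: [m] · [m·s⁻²] = m²·s⁻².
Each option:
  (A) [kg·m·s⁻³·K⁻¹] / [kg·m⁻¹·s⁻¹] = m²·s⁻²·K⁻¹
  (B) [m³·s⁻¹] / [m] = m²·s⁻¹
  (C) [kg·s⁻²] · [m²] = kg·m²·s⁻²
  (D) [s⁻²] · [m²] = m²·s⁻²  ← same
  (E) [m·s⁻¹] / [s] = m·s⁻²
Only (D) matches m²·s⁻².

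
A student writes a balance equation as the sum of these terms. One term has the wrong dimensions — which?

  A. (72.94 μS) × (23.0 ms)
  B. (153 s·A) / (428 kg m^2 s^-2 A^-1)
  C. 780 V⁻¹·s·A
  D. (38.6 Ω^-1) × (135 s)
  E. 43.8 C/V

Dimensions:
  A. [kg⁻¹·m⁻²·s³·A²] · [s] = kg⁻¹·m⁻²·s⁴·A²
  B. [s·A] / [kg·m²·s⁻²·A⁻¹] = kg⁻¹·m⁻²·s³·A²
  C. A·s·V⁻¹ = A·s·(J·C⁻¹)⁻¹ = kg⁻¹·m⁻²·s⁴·A²
  D. [kg⁻¹·m⁻²·s³·A²] · [s] = kg⁻¹·m⁻²·s⁴·A²
  E. C·V⁻¹ = s·A·(J·C⁻¹)⁻¹ = kg⁻¹·m⁻²·s⁴·A²
All reduce to kg⁻¹·m⁻²·s⁴·A² except B., which is kg⁻¹·m⁻²·s³·A².

B.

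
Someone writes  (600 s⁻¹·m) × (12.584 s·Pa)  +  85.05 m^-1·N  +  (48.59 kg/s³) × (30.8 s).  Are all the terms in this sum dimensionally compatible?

Expand each in SI base units:
  (600 s⁻¹·m) × (12.584 s·Pa):  [m·s⁻¹] · [kg·m⁻¹·s⁻¹] = kg·s⁻²
  85.05 m^-1·N:  N·m⁻¹ = kg·m·s⁻²·m⁻¹ = kg·s⁻²
  (48.59 kg/s³) × (30.8 s):  [kg·s⁻³] · [s] = kg·s⁻²
Every term reduces to kg·s⁻².

Yes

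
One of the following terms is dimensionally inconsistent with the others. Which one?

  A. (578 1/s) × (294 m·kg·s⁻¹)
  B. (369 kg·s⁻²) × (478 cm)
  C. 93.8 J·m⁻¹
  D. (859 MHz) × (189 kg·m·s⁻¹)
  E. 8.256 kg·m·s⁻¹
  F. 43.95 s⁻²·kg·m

E.

Expand each in SI base units:
  A. [s⁻¹] · [kg·m·s⁻¹] = kg·m·s⁻²
  B. [kg·s⁻²] · [m] = kg·m·s⁻²
  C. J·m⁻¹ = N·m·m⁻¹ = kg·m·s⁻²
  D. [s⁻¹] · [kg·m·s⁻¹] = kg·m·s⁻²
  E. kg·m·s⁻¹
  F. kg·m·s⁻²
All reduce to kg·m·s⁻² except E., which is kg·m·s⁻¹.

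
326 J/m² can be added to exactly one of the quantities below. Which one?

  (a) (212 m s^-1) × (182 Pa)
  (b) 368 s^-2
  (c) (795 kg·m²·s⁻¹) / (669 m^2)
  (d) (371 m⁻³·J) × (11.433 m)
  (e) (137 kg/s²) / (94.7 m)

(d)

Reference: J·m⁻² = N·m·m⁻² = kg·s⁻².
Each option:
  (a) [m·s⁻¹] · [kg·m⁻¹·s⁻²] = kg·s⁻³
  (b) s⁻²
  (c) [kg·m²·s⁻¹] / [m²] = kg·s⁻¹
  (d) [kg·m⁻¹·s⁻²] · [m] = kg·s⁻²  ← same
  (e) [kg·s⁻²] / [m] = kg·m⁻¹·s⁻²
Only (d) matches kg·s⁻².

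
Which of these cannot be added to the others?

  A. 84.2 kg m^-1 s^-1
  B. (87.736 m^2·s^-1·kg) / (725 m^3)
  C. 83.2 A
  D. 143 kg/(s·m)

C.

Reduce each to base SI dimensions:
  A. kg·m⁻¹·s⁻¹
  B. [kg·m²·s⁻¹] / [m³] = kg·m⁻¹·s⁻¹
  C. A
  D. kg·m⁻¹·s⁻¹
All reduce to kg·m⁻¹·s⁻¹ except C., which is A.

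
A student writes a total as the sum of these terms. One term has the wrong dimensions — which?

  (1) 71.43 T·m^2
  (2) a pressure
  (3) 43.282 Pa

(1)

Dimensions:
  (1) T·m² = Wb·m⁻²·m² = kg·m²·s⁻²·A⁻¹
  (2) [pressure] = kg·m⁻¹·s⁻²
  (3) Pa = N·m⁻² = kg·m⁻¹·s⁻²
All reduce to kg·m⁻¹·s⁻² except (1), which is kg·m²·s⁻²·A⁻¹.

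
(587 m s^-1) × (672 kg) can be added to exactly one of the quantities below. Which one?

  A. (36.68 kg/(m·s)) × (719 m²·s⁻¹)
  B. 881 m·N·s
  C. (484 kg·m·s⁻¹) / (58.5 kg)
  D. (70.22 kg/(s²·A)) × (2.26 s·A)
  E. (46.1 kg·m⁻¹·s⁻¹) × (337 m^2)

E.

Reference: [m·s⁻¹] · [kg] = kg·m·s⁻¹.
Each option:
  A. [kg·m⁻¹·s⁻¹] · [m²·s⁻¹] = kg·m·s⁻²
  B. N·m·s = kg·m·s⁻²·m·s = kg·m²·s⁻¹
  C. [kg·m·s⁻¹] / [kg] = m·s⁻¹
  D. [kg·s⁻²·A⁻¹] · [s·A] = kg·s⁻¹
  E. [kg·m⁻¹·s⁻¹] · [m²] = kg·m·s⁻¹  ← same
Only E. matches kg·m·s⁻¹.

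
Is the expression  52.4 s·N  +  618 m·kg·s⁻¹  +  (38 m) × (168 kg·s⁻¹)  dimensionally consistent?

Yes

Dimensions:
  52.4 s·N:  N·s = kg·m·s⁻²·s = kg·m·s⁻¹
  618 m·kg·s⁻¹:  kg·m·s⁻¹
  (38 m) × (168 kg·s⁻¹):  [m] · [kg·s⁻¹] = kg·m·s⁻¹
Every term reduces to kg·m·s⁻¹.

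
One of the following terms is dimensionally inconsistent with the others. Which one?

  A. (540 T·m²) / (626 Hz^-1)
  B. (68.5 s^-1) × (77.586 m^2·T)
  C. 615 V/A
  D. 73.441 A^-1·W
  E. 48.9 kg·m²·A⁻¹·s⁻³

Dimensions:
  A. [kg·m²·s⁻²·A⁻¹] / [s] = kg·m²·s⁻³·A⁻¹
  B. [s⁻¹] · [kg·m²·s⁻²·A⁻¹] = kg·m²·s⁻³·A⁻¹
  C. V·A⁻¹ = J·C⁻¹·A⁻¹ = kg·m²·s⁻³·A⁻²
  D. W·A⁻¹ = J·s⁻¹·A⁻¹ = kg·m²·s⁻³·A⁻¹
  E. kg·m²·s⁻³·A⁻¹
All reduce to kg·m²·s⁻³·A⁻¹ except C., which is kg·m²·s⁻³·A⁻².

C.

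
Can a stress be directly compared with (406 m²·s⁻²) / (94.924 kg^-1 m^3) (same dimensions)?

Yes

Dimensions:
  a stress:  [stress] = kg·m⁻¹·s⁻²
  (406 m²·s⁻²) / (94.924 kg^-1 m^3):  [m²·s⁻²] / [kg⁻¹·m³] = kg·m⁻¹·s⁻²
Both are kg·m⁻¹·s⁻², so they have the same dimensions and can be added.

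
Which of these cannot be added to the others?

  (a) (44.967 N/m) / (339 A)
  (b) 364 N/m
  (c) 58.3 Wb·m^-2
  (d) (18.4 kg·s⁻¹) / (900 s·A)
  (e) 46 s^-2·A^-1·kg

Reduce each to base SI dimensions:
  (a) [kg·s⁻²] / [A] = kg·s⁻²·A⁻¹
  (b) N·m⁻¹ = kg·m·s⁻²·m⁻¹ = kg·s⁻²
  (c) Wb·m⁻² = V·s·m⁻² = kg·s⁻²·A⁻¹
  (d) [kg·s⁻¹] / [s·A] = kg·s⁻²·A⁻¹
  (e) kg·s⁻²·A⁻¹
All reduce to kg·s⁻²·A⁻¹ except (b), which is kg·s⁻².

(b)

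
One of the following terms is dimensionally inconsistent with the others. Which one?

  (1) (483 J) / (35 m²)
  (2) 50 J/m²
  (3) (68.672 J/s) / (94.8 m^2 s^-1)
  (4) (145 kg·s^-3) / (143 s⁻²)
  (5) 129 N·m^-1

Reduce each to base SI dimensions:
  (1) [kg·m²·s⁻²] / [m²] = kg·s⁻²
  (2) J·m⁻² = N·m·m⁻² = kg·s⁻²
  (3) [kg·m²·s⁻³] / [m²·s⁻¹] = kg·s⁻²
  (4) [kg·s⁻³] / [s⁻²] = kg·s⁻¹
  (5) N·m⁻¹ = kg·m·s⁻²·m⁻¹ = kg·s⁻²
All reduce to kg·s⁻² except (4), which is kg·s⁻¹.

(4)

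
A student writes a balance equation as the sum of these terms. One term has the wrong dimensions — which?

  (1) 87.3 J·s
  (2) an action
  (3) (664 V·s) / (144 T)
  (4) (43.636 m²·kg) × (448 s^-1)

Expand each in SI base units:
  (1) J·s = N·m·s = kg·m²·s⁻¹
  (2) [action] = kg·m²·s⁻¹
  (3) [kg·m²·s⁻²·A⁻¹] / [kg·s⁻²·A⁻¹] = m²
  (4) [kg·m²] · [s⁻¹] = kg·m²·s⁻¹
All reduce to kg·m²·s⁻¹ except (3), which is m².

(3)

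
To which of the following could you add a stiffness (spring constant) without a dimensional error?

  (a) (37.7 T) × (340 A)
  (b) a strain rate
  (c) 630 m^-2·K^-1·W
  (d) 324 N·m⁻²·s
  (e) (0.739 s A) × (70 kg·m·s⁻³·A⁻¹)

(a)

Reference: [stiffness (spring constant)] = kg·s⁻².
Each option:
  (a) [kg·s⁻²·A⁻¹] · [A] = kg·s⁻²  ← same
  (b) [strain rate] = s⁻¹
  (c) W·m⁻²·K⁻¹ = J·s⁻¹·m⁻²·K⁻¹ = kg·s⁻³·K⁻¹
  (d) N·s·m⁻² = kg·m·s⁻²·s·m⁻² = kg·m⁻¹·s⁻¹
  (e) [s·A] · [kg·m·s⁻³·A⁻¹] = kg·m·s⁻²
Only (a) matches kg·s⁻².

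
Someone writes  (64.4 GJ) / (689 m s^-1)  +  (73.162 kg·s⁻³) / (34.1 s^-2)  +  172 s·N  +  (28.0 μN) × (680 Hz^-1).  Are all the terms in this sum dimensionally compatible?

No

Work out the base dimensions of each:
  (64.4 GJ) / (689 m s^-1):  [kg·m²·s⁻²] / [m·s⁻¹] = kg·m·s⁻¹
  (73.162 kg·s⁻³) / (34.1 s^-2):  [kg·s⁻³] / [s⁻²] = kg·s⁻¹
  172 s·N:  N·s = kg·m·s⁻²·s = kg·m·s⁻¹
  (28.0 μN) × (680 Hz^-1):  [kg·m·s⁻²] · [s] = kg·m·s⁻¹
The terms do not share a single dimension (kg·m·s⁻¹ vs kg·s⁻¹).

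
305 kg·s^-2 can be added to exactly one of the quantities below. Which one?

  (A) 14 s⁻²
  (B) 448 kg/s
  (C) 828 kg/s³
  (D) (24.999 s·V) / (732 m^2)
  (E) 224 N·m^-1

Reference: kg·s⁻².
Each option:
  (A) s⁻²
  (B) kg·s⁻¹
  (C) kg·s⁻³
  (D) [kg·m²·s⁻²·A⁻¹] / [m²] = kg·s⁻²·A⁻¹
  (E) N·m⁻¹ = kg·m·s⁻²·m⁻¹ = kg·s⁻²  ← same
Only (E) matches kg·s⁻².

(E)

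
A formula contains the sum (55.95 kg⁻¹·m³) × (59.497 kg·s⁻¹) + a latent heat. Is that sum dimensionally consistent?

No

Dimensions:
  (55.95 kg⁻¹·m³) × (59.497 kg·s⁻¹):  [kg⁻¹·m³] · [kg·s⁻¹] = m³·s⁻¹
  a latent heat:  [latent heat] = m²·s⁻²
m³·s⁻¹ ≠ m²·s⁻², so they cannot be added.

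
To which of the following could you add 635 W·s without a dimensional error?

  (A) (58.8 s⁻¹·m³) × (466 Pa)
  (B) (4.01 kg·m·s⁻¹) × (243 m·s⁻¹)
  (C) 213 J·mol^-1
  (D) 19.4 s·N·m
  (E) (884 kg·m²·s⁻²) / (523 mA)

(B)

Reference: W·s = J·s⁻¹·s = kg·m²·s⁻².
Each option:
  (A) [m³·s⁻¹] · [kg·m⁻¹·s⁻²] = kg·m²·s⁻³
  (B) [kg·m·s⁻¹] · [m·s⁻¹] = kg·m²·s⁻²  ← same
  (C) J·mol⁻¹ = N·m·mol⁻¹ = kg·m²·s⁻²·mol⁻¹
  (D) N·m·s = kg·m·s⁻²·m·s = kg·m²·s⁻¹
  (E) [kg·m²·s⁻²] / [A] = kg·m²·s⁻²·A⁻¹
Only (B) matches kg·m²·s⁻².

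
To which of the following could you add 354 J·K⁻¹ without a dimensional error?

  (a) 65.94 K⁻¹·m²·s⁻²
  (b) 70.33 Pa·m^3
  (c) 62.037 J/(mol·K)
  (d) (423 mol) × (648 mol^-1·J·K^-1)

Reference: J·K⁻¹ = N·m·K⁻¹ = kg·m²·s⁻²·K⁻¹.
Each option:
  (a) m²·s⁻²·K⁻¹
  (b) Pa·m³ = N·m⁻²·m³ = kg·m²·s⁻²
  (c) J·mol⁻¹·K⁻¹ = N·m·mol⁻¹·K⁻¹ = kg·m²·s⁻²·K⁻¹·mol⁻¹
  (d) [mol] · [kg·m²·s⁻²·K⁻¹·mol⁻¹] = kg·m²·s⁻²·K⁻¹  ← same
Only (d) matches kg·m²·s⁻²·K⁻¹.

(d)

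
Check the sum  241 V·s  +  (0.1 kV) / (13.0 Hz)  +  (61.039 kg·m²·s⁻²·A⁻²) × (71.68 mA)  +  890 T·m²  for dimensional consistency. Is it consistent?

Yes

Work out the base dimensions of each:
  241 V·s:  V·s = J·C⁻¹·s = kg·m²·s⁻²·A⁻¹
  (0.1 kV) / (13.0 Hz):  [kg·m²·s⁻³·A⁻¹] / [s⁻¹] = kg·m²·s⁻²·A⁻¹
  (61.039 kg·m²·s⁻²·A⁻²) × (71.68 mA):  [kg·m²·s⁻²·A⁻²] · [A] = kg·m²·s⁻²·A⁻¹
  890 T·m²:  T·m² = Wb·m⁻²·m² = kg·m²·s⁻²·A⁻¹
Every term reduces to kg·m²·s⁻²·A⁻¹.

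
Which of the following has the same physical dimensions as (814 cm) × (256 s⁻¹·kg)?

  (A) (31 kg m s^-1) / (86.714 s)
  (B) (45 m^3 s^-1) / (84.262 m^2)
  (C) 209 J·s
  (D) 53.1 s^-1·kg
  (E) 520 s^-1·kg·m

(E)

Reference: [m] · [kg·s⁻¹] = kg·m·s⁻¹.
Each option:
  (A) [kg·m·s⁻¹] / [s] = kg·m·s⁻²
  (B) [m³·s⁻¹] / [m²] = m·s⁻¹
  (C) J·s = N·m·s = kg·m²·s⁻¹
  (D) kg·s⁻¹
  (E) kg·m·s⁻¹  ← same
Only (E) matches kg·m·s⁻¹.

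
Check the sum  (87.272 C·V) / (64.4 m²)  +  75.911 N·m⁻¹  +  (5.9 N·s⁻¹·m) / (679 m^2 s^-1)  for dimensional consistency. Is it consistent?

Yes

Reduce each to base SI dimensions:
  (87.272 C·V) / (64.4 m²):  [kg·m²·s⁻²] / [m²] = kg·s⁻²
  75.911 N·m⁻¹:  N·m⁻¹ = kg·m·s⁻²·m⁻¹ = kg·s⁻²
  (5.9 N·s⁻¹·m) / (679 m^2 s^-1):  [kg·m²·s⁻³] / [m²·s⁻¹] = kg·s⁻²
Every term reduces to kg·s⁻².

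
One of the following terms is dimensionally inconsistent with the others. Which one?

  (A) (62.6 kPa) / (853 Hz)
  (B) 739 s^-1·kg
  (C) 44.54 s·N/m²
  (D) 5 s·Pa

Work out the base dimensions of each:
  (A) [kg·m⁻¹·s⁻²] / [s⁻¹] = kg·m⁻¹·s⁻¹
  (B) kg·s⁻¹
  (C) N·s·m⁻² = kg·m·s⁻²·s·m⁻² = kg·m⁻¹·s⁻¹
  (D) Pa·s = N·m⁻²·s = kg·m⁻¹·s⁻¹
All reduce to kg·m⁻¹·s⁻¹ except (B), which is kg·s⁻¹.

(B)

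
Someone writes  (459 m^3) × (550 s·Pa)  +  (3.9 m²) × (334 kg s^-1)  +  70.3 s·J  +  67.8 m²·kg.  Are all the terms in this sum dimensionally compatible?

No

Expand each in SI base units:
  (459 m^3) × (550 s·Pa):  [m³] · [kg·m⁻¹·s⁻¹] = kg·m²·s⁻¹
  (3.9 m²) × (334 kg s^-1):  [m²] · [kg·s⁻¹] = kg·m²·s⁻¹
  70.3 s·J:  J·s = N·m·s = kg·m²·s⁻¹
  67.8 m²·kg:  kg·m²
The terms do not share a single dimension (kg·m² vs kg·m²·s⁻¹).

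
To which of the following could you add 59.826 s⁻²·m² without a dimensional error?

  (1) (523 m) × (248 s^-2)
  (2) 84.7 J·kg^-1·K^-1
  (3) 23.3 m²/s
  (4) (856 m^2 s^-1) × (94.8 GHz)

(4)

Reference: m²·s⁻².
Each option:
  (1) [m] · [s⁻²] = m·s⁻²
  (2) J·kg⁻¹·K⁻¹ = N·m·kg⁻¹·K⁻¹ = m²·s⁻²·K⁻¹
  (3) m²·s⁻¹
  (4) [m²·s⁻¹] · [s⁻¹] = m²·s⁻²  ← same
Only (4) matches m²·s⁻².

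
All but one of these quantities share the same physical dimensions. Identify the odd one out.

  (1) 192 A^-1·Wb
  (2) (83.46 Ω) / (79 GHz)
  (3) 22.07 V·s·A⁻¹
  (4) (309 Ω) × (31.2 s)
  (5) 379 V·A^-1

Expand each in SI base units:
  (1) Wb·A⁻¹ = V·s·A⁻¹ = kg·m²·s⁻²·A⁻²
  (2) [kg·m²·s⁻³·A⁻²] / [s⁻¹] = kg·m²·s⁻²·A⁻²
  (3) V·s·A⁻¹ = J·C⁻¹·s·A⁻¹ = kg·m²·s⁻²·A⁻²
  (4) [kg·m²·s⁻³·A⁻²] · [s] = kg·m²·s⁻²·A⁻²
  (5) V·A⁻¹ = J·C⁻¹·A⁻¹ = kg·m²·s⁻³·A⁻²
All reduce to kg·m²·s⁻²·A⁻² except (5), which is kg·m²·s⁻³·A⁻².

(5)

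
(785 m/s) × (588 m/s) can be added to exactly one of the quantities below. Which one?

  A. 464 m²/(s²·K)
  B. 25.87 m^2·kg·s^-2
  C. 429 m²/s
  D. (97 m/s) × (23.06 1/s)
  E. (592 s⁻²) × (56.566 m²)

Reference: [m·s⁻¹] · [m·s⁻¹] = m²·s⁻².
Each option:
  A. m²·s⁻²·K⁻¹
  B. kg·m²·s⁻²
  C. m²·s⁻¹
  D. [m·s⁻¹] · [s⁻¹] = m·s⁻²
  E. [s⁻²] · [m²] = m²·s⁻²  ← same
Only E. matches m²·s⁻².

E.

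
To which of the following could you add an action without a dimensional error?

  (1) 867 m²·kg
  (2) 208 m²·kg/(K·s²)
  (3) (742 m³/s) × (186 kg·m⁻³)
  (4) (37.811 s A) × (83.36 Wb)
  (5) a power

Reference: [action] = kg·m²·s⁻¹.
Each option:
  (1) kg·m²
  (2) kg·m²·s⁻²·K⁻¹
  (3) [m³·s⁻¹] · [kg·m⁻³] = kg·s⁻¹
  (4) [s·A] · [kg·m²·s⁻²·A⁻¹] = kg·m²·s⁻¹  ← same
  (5) [power] = kg·m²·s⁻³
Only (4) matches kg·m²·s⁻¹.

(4)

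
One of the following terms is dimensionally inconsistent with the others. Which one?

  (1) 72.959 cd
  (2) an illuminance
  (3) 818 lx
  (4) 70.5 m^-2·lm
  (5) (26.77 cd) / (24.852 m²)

Expand each in SI base units:
  (1) cd
  (2) [illuminance] = m⁻²·cd
  (3) lx = lm·m⁻² = m⁻²·cd
  (4) lm·m⁻² = cd·m⁻² = m⁻²·cd
  (5) [cd] / [m²] = m⁻²·cd
All reduce to m⁻²·cd except (1), which is cd.

(1)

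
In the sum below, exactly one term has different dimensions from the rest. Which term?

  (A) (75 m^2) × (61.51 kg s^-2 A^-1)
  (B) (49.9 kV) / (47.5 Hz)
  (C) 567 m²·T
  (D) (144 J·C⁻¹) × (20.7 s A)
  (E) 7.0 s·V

Reduce each to base SI dimensions:
  (A) [m²] · [kg·s⁻²·A⁻¹] = kg·m²·s⁻²·A⁻¹
  (B) [kg·m²·s⁻³·A⁻¹] / [s⁻¹] = kg·m²·s⁻²·A⁻¹
  (C) T·m² = Wb·m⁻²·m² = kg·m²·s⁻²·A⁻¹
  (D) [kg·m²·s⁻³·A⁻¹] · [s·A] = kg·m²·s⁻²
  (E) V·s = J·C⁻¹·s = kg·m²·s⁻²·A⁻¹
All reduce to kg·m²·s⁻²·A⁻¹ except (D), which is kg·m²·s⁻².

(D)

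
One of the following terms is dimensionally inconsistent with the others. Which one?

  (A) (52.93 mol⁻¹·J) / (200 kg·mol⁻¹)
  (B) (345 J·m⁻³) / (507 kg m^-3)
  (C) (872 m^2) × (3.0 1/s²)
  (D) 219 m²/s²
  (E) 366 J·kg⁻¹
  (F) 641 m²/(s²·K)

Dimensions:
  (A) [kg·m²·s⁻²·mol⁻¹] / [kg·mol⁻¹] = m²·s⁻²
  (B) [kg·m⁻¹·s⁻²] / [kg·m⁻³] = m²·s⁻²
  (C) [m²] · [s⁻²] = m²·s⁻²
  (D) m²·s⁻²
  (E) J·kg⁻¹ = N·m·kg⁻¹ = m²·s⁻²
  (F) m²·s⁻²·K⁻¹
All reduce to m²·s⁻² except (F), which is m²·s⁻²·K⁻¹.

(F)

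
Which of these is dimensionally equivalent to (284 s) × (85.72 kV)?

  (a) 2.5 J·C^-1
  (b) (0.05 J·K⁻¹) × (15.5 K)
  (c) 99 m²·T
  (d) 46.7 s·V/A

Reference: [s] · [kg·m²·s⁻³·A⁻¹] = kg·m²·s⁻²·A⁻¹.
Each option:
  (a) J·C⁻¹ = N·m·(s·A)⁻¹ = kg·m²·s⁻³·A⁻¹
  (b) [kg·m²·s⁻²·K⁻¹] · [K] = kg·m²·s⁻²
  (c) T·m² = Wb·m⁻²·m² = kg·m²·s⁻²·A⁻¹  ← same
  (d) V·s·A⁻¹ = J·C⁻¹·s·A⁻¹ = kg·m²·s⁻²·A⁻²
Only (c) matches kg·m²·s⁻²·A⁻¹.

(c)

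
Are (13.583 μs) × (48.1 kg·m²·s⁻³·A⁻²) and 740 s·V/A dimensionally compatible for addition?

Work out the base dimensions of each:
  (13.583 μs) × (48.1 kg·m²·s⁻³·A⁻²):  [s] · [kg·m²·s⁻³·A⁻²] = kg·m²·s⁻²·A⁻²
  740 s·V/A:  V·s·A⁻¹ = J·C⁻¹·s·A⁻¹ = kg·m²·s⁻²·A⁻²
Both are kg·m²·s⁻²·A⁻², so they have the same dimensions and can be added.

Yes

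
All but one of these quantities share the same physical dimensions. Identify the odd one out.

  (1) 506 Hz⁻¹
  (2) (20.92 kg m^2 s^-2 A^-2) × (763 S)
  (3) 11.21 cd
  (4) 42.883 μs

Dimensions:
  (1) Hz⁻¹ = (s⁻¹)⁻¹ = s
  (2) [kg·m²·s⁻²·A⁻²] · [kg⁻¹·m⁻²·s³·A²] = s
  (3) cd
  (4) s
All reduce to s except (3), which is cd.

(3)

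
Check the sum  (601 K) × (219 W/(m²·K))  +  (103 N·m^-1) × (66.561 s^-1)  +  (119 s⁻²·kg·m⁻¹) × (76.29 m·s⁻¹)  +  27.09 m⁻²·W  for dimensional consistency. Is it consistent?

Dimensions:
  (601 K) × (219 W/(m²·K)):  [K] · [kg·s⁻³·K⁻¹] = kg·s⁻³
  (103 N·m^-1) × (66.561 s^-1):  [kg·s⁻²] · [s⁻¹] = kg·s⁻³
  (119 s⁻²·kg·m⁻¹) × (76.29 m·s⁻¹):  [kg·m⁻¹·s⁻²] · [m·s⁻¹] = kg·s⁻³
  27.09 m⁻²·W:  W·m⁻² = J·s⁻¹·m⁻² = kg·s⁻³
Every term reduces to kg·s⁻³.

Yes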